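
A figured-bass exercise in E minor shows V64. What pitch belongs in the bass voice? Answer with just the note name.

V in E minor has root B; the chord is B-D#-F#.
The figure 64 means second inversion — the fifth is in the bass.

F#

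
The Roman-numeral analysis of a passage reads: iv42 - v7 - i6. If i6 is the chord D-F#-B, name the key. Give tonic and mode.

i6 is given as D-F#-B — a minor triad with root B.
If B is scale degree 1 and the mode makes that degree carry a minor triad, the tonic is B and the mode is minor.

B minor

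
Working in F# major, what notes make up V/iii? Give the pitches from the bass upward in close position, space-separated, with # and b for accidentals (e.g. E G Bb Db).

E# G## B#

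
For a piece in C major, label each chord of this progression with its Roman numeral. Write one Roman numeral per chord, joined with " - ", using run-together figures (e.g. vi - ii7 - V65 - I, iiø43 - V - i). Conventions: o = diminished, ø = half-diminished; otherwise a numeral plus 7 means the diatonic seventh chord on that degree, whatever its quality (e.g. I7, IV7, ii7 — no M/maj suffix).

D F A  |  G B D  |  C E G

ii - V - I

D-F-A: minor triad on D = scale degree 2 → ii.
G-B-D: major triad on G = scale degree 5 → V.
C-E-G: major triad on C = scale degree 1 → I.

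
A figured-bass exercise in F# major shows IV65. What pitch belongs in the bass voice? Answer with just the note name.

D#

IV in F# major has root B; the chord is B-D#-F#-A#.
The figure 65 means first inversion — the third is in the bass.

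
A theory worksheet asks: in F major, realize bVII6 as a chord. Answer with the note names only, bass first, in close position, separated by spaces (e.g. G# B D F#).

bVII6 is a major triad on the lowered seventh degree (the subtonic), borrowed from the parallel minor. In F major that root is Eb.
So the chord is Eb-G-Bb, a major triad.
The figured bass 6 indicates first inversion, placing the third (G) in the bass: G-Bb-Eb.

G Bb Eb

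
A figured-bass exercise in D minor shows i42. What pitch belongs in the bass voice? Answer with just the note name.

C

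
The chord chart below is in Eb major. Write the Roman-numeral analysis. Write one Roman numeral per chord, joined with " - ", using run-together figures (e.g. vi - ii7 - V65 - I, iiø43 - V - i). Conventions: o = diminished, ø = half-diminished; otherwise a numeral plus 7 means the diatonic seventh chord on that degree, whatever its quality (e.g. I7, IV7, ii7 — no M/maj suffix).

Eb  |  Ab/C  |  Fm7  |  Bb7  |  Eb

I - IV6 - ii7 - V7 - I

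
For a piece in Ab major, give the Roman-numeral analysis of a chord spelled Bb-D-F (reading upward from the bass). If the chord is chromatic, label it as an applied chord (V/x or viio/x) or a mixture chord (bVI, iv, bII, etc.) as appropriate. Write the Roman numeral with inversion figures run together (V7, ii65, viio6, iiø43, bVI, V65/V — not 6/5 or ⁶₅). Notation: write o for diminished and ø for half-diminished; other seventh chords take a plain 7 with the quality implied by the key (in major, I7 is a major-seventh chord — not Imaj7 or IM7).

Stacked in thirds the chord is Bb-D-F: a major triad on Bb.
Bb is not a diatonic chord root with this quality in Ab major, but it lies a perfect fifth above Eb (V), so the chord functions as an applied dominant of V.

V/V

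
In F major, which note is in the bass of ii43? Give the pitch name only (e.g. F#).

ii in F major has root G; the chord is G-Bb-D-F.
The figure 43 means second inversion — the fifth is in the bass.

D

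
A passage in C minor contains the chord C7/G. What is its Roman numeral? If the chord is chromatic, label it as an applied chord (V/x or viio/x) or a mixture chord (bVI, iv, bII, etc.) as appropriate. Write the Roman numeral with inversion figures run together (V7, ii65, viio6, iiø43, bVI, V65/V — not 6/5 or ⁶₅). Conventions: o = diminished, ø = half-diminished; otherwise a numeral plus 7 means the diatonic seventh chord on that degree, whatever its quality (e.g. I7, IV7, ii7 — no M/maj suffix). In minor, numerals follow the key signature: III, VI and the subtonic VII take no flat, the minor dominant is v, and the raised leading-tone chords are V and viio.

V43/iv

The pitches C-E-G-Bb form a dominant seventh chord rooted on C.
C is not a diatonic chord root with this quality in C minor, but it lies a perfect fifth above F (iv), so the chord functions as an applied dominant of iv.
With G in the bass the chord is in second inversion, so the figured bass is 43.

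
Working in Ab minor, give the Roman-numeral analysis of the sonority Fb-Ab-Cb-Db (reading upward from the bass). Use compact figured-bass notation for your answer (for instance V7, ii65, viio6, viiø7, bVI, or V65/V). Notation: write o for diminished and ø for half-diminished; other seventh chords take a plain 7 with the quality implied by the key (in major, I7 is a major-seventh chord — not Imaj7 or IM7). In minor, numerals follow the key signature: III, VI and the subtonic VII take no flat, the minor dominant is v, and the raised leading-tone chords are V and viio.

Stacked in thirds the chord is Db-Fb-Ab-Cb: a minor seventh chord on Db.
Db is scale degree 4 in Ab minor, and a minor seventh chord on that degree is written iv7.
With Fb in the bass the chord is in first inversion, so the figured bass is 65.

iv65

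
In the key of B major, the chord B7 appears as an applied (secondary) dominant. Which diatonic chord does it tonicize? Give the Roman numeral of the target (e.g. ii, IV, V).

IV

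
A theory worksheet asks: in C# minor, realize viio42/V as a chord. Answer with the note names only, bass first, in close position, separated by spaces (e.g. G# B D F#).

E F## A# C#

viio42/V is a secondary leading-tone chord. The target V is G# in C# minor; the applied chord is rooted a semitone below, on F##.
Building a fully diminished seventh chord on F## gives F##-A#-C#-E.
With the 42 figure the chord is in third inversion; from the bass E upward in close position it reads E-F##-A#-C#.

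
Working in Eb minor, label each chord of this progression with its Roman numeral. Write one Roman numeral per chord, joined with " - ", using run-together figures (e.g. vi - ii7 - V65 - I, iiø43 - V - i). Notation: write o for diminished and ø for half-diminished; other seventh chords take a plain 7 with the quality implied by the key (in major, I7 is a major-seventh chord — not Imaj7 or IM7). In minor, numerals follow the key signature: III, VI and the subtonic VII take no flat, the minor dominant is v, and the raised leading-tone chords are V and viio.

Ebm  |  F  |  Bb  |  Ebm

i - V/V - V - i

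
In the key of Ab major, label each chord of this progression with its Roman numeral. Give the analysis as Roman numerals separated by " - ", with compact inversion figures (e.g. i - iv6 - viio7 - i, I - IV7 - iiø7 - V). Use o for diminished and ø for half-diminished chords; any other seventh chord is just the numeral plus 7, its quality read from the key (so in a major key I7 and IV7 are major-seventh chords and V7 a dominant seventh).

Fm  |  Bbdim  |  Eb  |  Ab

vi - iio - V - I

Fm: minor triad on F = scale degree 6 → vi.
Bbdim: Bb with this quality isn't in the key; it's iio, borrowed from the parallel minor.
Eb has root Eb, degree 5 in Ab major, so V.
Ab: root Ab is the tonic; major triad there is I.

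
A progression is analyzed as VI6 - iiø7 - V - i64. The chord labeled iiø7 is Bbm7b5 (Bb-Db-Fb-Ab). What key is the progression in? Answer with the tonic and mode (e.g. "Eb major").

The anchor chord is a half-diminished seventh chord on Bb, labeled iiø7.
Counting down one scale step from Bb places the tonic on Ab; a half-diminished seventh chord on degree 2 is diatonic only in minor.

Ab minor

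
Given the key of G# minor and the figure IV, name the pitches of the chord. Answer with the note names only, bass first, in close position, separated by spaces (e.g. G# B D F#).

Scale degree 4 in G# minor is C#; here the chord built on it is altered to a major triad. IV is the major subdominant, borrowed from the parallel major.
So the chord is C#-E#-G#, a major triad.

C# E# G#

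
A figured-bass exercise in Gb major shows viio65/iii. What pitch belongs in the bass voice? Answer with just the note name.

The applied chord viio65/iii is rooted on A: A-C-Eb-Gb.
The figure 65 means first inversion — the third is in the bass.

C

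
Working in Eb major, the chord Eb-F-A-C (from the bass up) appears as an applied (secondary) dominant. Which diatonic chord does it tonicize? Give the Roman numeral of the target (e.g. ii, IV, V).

The chord is a dominant seventh chord on F.
A dominant resolves down a perfect fifth: F → Bb. In Eb major, Bb is scale degree 5, i.e. V.

V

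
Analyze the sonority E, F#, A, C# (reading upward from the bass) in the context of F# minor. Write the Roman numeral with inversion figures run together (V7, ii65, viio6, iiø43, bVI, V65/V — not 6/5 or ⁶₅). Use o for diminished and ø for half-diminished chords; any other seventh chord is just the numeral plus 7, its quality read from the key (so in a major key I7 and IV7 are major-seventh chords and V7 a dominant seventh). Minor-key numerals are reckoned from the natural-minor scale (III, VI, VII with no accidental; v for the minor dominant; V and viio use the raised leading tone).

The pitches F#-A-C#-E form a minor seventh chord rooted on F#.
F# is scale degree 1 in F# minor, and a minor seventh chord on that degree is written i7.
With E in the bass the chord is in third inversion, so the figured bass is 42.

i42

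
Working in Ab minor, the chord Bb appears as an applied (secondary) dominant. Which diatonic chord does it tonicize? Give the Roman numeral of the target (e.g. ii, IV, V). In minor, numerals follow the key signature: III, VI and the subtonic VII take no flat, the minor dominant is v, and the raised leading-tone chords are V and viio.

The chord is a major triad on Bb.
A dominant resolves down a perfect fifth: Bb → Eb. In Ab minor, Eb is scale degree 5, i.e. V.

V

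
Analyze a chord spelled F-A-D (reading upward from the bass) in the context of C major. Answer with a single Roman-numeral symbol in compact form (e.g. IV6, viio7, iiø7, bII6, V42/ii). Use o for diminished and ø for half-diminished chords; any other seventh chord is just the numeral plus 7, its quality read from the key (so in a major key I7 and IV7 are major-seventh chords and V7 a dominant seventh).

Stacked in thirds the chord is D-F-A: a minor triad on D.
In C major, D is the supertonic; the diatonic minor triad there is ii.
With F in the bass the chord is in first inversion, so the figured bass is 6.

ii6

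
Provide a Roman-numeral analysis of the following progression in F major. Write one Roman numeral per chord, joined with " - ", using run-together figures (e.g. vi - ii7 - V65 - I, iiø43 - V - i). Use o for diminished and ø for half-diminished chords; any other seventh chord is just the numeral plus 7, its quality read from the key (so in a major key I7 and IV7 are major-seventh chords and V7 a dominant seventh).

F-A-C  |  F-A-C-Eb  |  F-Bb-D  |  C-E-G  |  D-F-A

I - V7/IV - IV64 - V - vi

F-A-C: major triad on F = scale degree 1 → I.
F-A-C-Eb: chromatic; F is V of IV, so V7/IV.
F-Bb-D has root Bb, degree 4 in F major, so IV64.
C-E-G has root C, degree 5 in F major, so V.
D-F-A has root D, degree 6 in F major, so vi.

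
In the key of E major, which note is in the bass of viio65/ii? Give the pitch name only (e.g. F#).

G#

The applied chord viio65/ii is rooted on E#: E#-G#-B-D.
The figure 65 means first inversion — the third is in the bass.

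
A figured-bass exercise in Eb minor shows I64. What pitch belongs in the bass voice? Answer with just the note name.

Bb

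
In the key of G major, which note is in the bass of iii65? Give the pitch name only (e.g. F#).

D

iii in G major has root B; the chord is B-D-F#-A.
The figure 65 means first inversion — the third is in the bass.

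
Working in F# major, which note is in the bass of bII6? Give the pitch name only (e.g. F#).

B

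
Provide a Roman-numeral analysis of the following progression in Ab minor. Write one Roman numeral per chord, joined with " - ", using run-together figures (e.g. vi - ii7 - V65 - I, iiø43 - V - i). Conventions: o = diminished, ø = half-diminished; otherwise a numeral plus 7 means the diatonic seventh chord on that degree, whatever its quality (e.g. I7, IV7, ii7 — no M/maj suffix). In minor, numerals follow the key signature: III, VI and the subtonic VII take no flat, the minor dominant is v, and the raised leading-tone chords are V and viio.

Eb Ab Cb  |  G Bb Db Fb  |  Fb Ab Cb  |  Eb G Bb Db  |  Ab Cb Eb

i64 - viio7 - VI - V7 - i

Eb-Ab-Cb: root Ab is the tonic; minor triad there is i64.
G-Bb-Db-Fb: root G is the leading tone; fully diminished seventh chord there is viio7.
Fb-Ab-Cb: major triad on Fb = scale degree 6 → VI.
Eb-G-Bb-Db: dominant seventh chord on Eb = scale degree 5 → V7.
Ab-Cb-Eb: minor triad on Ab = scale degree 1 → i.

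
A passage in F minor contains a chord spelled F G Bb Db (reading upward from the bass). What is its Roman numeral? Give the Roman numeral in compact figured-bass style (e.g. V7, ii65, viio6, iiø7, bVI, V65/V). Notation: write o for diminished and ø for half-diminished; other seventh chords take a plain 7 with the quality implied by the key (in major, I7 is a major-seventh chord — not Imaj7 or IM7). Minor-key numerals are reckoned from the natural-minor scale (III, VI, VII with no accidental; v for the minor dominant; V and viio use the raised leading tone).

iiø42

Stacked in thirds the chord is G-Bb-Db-F: a half-diminished seventh chord on G.
G is scale degree 2 in F minor, and a half-diminished seventh chord on that degree is written iiø7.
With F in the bass the chord is in third inversion, so the figured bass is 42.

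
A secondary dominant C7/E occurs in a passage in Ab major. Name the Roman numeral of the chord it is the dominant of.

vi

The chord is a dominant seventh chord on C.
A dominant resolves down a perfect fifth: C → F. In Ab major, F is scale degree 6, i.e. vi.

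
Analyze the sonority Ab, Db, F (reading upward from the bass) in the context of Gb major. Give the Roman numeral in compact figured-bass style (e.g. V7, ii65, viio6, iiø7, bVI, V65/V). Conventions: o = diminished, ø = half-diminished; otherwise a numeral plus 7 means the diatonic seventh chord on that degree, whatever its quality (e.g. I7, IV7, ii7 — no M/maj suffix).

V64

Stacked in thirds the chord is Db-F-Ab: a major triad on Db.
In Gb major, Db is the dominant; the diatonic major triad there is V.
With Ab in the bass the chord is in second inversion, so the figured bass is 64.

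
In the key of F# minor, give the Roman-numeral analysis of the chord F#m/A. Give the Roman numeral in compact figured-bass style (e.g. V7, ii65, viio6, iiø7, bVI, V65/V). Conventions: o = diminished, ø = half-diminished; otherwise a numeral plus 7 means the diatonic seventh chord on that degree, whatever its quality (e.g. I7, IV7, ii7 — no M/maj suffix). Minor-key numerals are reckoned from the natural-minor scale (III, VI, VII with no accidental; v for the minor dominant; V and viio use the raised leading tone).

Stacked in thirds the chord is F#-A-C#: a minor triad on F#.
In F# minor, F# is the tonic; the diatonic minor triad there is i.
With A in the bass the chord is in first inversion, so the figured bass is 6.

i6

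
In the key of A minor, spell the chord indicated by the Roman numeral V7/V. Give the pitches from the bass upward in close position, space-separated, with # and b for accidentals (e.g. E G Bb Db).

B D# F# A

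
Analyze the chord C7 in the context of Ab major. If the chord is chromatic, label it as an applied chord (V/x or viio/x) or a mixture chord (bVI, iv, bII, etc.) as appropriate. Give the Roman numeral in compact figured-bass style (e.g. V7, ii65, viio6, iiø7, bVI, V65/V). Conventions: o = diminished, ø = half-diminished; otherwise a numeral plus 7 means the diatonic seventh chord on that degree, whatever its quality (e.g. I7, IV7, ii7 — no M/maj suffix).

Stacked in thirds the chord is C-E-G-Bb: a dominant seventh chord on C.
C is not a diatonic chord root with this quality in Ab major, but it lies a perfect fifth above F (vi), so the chord functions as an applied dominant of vi.

V7/vi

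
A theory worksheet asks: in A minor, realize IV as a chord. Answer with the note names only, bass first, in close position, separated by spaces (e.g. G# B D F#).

D F# A

Scale degree 4 in A minor is D; here the chord built on it is altered to a major triad. IV is the major subdominant, borrowed from the parallel major.
So the chord is D-F#-A, a major triad.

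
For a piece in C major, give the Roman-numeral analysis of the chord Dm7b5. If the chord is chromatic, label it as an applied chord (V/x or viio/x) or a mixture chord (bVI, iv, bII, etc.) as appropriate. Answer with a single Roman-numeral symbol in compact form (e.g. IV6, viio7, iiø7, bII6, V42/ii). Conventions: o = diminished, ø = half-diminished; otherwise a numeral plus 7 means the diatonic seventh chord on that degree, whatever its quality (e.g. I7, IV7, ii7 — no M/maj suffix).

iiø7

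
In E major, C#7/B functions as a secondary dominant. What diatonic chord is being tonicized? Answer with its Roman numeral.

The chord is a dominant seventh chord on C#.
A dominant resolves down a perfect fifth: C# → F#. In E major, F# is scale degree 2, i.e. ii.

ii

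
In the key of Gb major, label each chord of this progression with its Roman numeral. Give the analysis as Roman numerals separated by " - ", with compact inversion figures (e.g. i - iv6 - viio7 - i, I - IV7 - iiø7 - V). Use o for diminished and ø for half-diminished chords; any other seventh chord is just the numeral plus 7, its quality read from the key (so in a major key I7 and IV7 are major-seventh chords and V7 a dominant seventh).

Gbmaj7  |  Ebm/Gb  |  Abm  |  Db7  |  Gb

I7 - vi6 - ii - V7 - I

Gbmaj7: root Gb is the tonic; major seventh chord there is I7.
Ebm/Gb has root Eb, degree 6 in Gb major, so vi6.
Abm has root Ab, degree 2 in Gb major, so ii.
Db7: dominant seventh chord on Db = scale degree 5 → V7.
Gb: root Gb is the tonic; major triad there is I.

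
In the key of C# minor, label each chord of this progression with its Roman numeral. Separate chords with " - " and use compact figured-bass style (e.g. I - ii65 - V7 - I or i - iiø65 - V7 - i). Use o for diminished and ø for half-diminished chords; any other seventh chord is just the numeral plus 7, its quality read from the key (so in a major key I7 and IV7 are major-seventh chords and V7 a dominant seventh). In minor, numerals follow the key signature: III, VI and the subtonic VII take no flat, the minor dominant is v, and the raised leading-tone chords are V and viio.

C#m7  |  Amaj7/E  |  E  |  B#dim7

i7 - VI43 - III - viio7

C#m7 has root C#, degree 1 in C# minor, so i7.
Amaj7/E: root A is the submediant; major seventh chord there is VI43.
E: major triad on E = scale degree 3 → III.
B#dim7: root B# is the leading tone; fully diminished seventh chord there is viio7.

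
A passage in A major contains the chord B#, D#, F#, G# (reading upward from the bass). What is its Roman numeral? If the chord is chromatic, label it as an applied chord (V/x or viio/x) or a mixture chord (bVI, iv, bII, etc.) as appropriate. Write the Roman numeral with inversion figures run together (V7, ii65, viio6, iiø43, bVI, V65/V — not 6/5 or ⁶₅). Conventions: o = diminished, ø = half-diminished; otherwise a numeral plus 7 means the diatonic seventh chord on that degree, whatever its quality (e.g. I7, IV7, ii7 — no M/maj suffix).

The pitches G#-B#-D#-F# form a dominant seventh chord rooted on G#.
G# is not a diatonic chord root with this quality in A major, but it lies a perfect fifth above C# (iii), so the chord functions as an applied dominant of iii.
With B# in the bass the chord is in first inversion, so the figured bass is 65.

V65/iii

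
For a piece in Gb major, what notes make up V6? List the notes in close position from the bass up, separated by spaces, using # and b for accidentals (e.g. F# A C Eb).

The numeral's case and figure indicate a major triad. In Gb major its root, scale degree 5, is Db.
Stacking thirds from Db gives Db-F-Ab.
The figured bass 6 indicates first inversion, placing the third (F) in the bass: F-Ab-Db.

F Ab Db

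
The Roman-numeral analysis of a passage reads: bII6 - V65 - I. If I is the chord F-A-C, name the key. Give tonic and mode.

F major

The anchor chord is a major triad on F, labeled I.
If F is scale degree 1 and the mode makes that degree carry a major triad, the tonic is F and the mode is major.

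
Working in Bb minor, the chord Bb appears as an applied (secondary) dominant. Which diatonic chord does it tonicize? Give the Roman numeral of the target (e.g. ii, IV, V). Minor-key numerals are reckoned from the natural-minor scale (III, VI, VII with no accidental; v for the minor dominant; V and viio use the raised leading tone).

iv

The chord is a major triad on Bb.
A dominant resolves down a perfect fifth: Bb → Eb. In Bb minor, Eb is scale degree 4, i.e. iv.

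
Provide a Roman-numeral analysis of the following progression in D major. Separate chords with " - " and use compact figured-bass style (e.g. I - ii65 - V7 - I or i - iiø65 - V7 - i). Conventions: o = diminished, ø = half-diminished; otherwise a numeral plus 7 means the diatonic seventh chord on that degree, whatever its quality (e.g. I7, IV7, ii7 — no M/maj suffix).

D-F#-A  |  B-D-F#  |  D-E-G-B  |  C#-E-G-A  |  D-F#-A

D-F#-A: major triad on D = scale degree 1 → I.
B-D-F#: root B is the submediant; minor triad there is vi.
D-E-G-B: root E is the supertonic; minor seventh chord there is ii42.
C#-E-G-A: dominant seventh chord on A = scale degree 5 → V65.
D-F#-A has root D, degree 1 in D major, so I.

I - vi - ii42 - V65 - I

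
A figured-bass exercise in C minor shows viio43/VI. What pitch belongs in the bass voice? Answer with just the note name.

Db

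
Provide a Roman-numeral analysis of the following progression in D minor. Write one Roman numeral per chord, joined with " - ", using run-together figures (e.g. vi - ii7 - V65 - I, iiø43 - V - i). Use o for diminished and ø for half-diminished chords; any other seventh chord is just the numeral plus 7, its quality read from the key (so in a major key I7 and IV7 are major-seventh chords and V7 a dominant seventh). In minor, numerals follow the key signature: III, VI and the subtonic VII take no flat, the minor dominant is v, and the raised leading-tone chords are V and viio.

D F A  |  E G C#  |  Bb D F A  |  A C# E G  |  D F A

D-F-A has root D, degree 1 in D minor, so i.
E-G-C#: diminished triad on C# = scale degree 7 → viio6.
Bb-D-F-A has root Bb, degree 6 in D minor, so VI7.
A-C#-E-G has root A, degree 5 in D minor, so V7.
D-F-A: root D is the tonic; minor triad there is i.

i - viio6 - VI7 - V7 - i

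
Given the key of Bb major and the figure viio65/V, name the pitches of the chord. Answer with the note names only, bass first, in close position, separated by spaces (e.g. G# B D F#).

G Bb Db E

viio65/V is a secondary leading-tone chord. The target V is F in Bb major; the applied chord is rooted a semitone below, on E.
Building a fully diminished seventh chord on E gives E-G-Bb-Db.
With the 65 figure the chord is in first inversion; from the bass G upward in close position it reads G-Bb-Db-E.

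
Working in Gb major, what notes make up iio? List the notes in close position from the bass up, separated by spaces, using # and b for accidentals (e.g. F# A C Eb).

iio is the diminished supertonic triad, borrowed from the parallel minor. In Gb major that root is Ab.
So the chord is Ab-Cb-Ebb.

Ab Cb Ebb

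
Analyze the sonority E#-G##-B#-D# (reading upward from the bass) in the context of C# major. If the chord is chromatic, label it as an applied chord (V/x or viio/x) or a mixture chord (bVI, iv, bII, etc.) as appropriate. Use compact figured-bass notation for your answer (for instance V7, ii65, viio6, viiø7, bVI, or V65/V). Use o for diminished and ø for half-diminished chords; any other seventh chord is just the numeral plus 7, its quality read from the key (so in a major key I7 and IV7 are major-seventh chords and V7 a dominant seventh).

V7/vi

The pitches E#-G##-B#-D# form a dominant seventh chord rooted on E#.
E# is not a diatonic chord root with this quality in C# major, but it lies a perfect fifth above A# (vi), so the chord functions as an applied dominant of vi.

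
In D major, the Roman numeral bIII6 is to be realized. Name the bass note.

bIII in D major has root F; the chord is F-A-C.
The figure 6 means first inversion — the third is in the bass.

A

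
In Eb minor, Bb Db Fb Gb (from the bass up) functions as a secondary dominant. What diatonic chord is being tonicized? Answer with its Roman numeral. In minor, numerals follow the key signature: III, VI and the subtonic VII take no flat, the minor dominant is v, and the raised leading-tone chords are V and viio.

VI

The chord is a dominant seventh chord on Gb.
A dominant resolves down a perfect fifth: Gb → Cb. In Eb minor, Cb is scale degree 6, i.e. VI.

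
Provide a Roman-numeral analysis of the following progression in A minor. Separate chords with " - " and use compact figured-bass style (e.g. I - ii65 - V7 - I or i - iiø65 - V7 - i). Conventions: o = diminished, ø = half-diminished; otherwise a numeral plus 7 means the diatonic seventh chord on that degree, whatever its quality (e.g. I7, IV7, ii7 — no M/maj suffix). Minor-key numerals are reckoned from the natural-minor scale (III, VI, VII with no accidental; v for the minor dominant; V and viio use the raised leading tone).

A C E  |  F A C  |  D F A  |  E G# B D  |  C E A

A-C-E has root A, degree 1 in A minor, so i.
F-A-C: major triad on F = scale degree 6 → VI.
D-F-A has root D, degree 4 in A minor, so iv.
E-G#-B-D has root E, degree 5 in A minor, so V7.
C-E-A has root A, degree 1 in A minor, so i6.

i - VI - iv - V7 - i6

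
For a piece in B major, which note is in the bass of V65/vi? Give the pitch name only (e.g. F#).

F##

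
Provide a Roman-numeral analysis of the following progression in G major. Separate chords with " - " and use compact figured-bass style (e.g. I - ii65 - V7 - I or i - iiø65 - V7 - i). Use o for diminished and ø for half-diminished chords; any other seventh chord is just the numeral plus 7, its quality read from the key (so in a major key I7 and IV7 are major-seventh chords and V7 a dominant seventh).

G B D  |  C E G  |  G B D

G-B-D: root G is the tonic; major triad there is I.
C-E-G has root C, degree 4 in G major, so IV.
G-B-D: root G is the tonic; major triad there is I.

I - IV - I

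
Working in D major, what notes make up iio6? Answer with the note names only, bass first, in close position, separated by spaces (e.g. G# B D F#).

iio6 is the diminished supertonic triad, borrowed from the parallel minor. In D major that root is E.
So the chord is E-G-Bb.
The figured bass 6 indicates first inversion, placing the third (G) in the bass: G-Bb-E.

G Bb E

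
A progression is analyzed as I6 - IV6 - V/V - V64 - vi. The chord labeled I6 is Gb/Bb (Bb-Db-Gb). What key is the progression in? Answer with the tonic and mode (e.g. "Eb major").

The anchor chord is a major triad on Gb, labeled I6.
If Gb is scale degree 1 and the mode makes that degree carry a major triad, the tonic is Gb and the mode is major.

Gb major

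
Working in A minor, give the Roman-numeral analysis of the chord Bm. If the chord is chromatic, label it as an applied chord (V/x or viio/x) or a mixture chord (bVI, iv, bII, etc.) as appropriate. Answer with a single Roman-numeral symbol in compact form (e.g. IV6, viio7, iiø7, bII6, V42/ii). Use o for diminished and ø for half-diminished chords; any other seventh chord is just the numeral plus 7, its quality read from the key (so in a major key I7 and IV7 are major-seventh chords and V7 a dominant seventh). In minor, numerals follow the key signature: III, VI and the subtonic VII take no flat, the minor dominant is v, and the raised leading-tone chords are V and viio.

ii

The pitches B-D-F# form a minor triad rooted on B.
B is the second degree of A minor. This is the minor supertonic, borrowed from the parallel major (the Dorian ii).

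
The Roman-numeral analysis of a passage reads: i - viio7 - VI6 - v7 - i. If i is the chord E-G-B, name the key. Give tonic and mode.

The chord Em is a minor triad rooted on E; its label is i.
If E is scale degree 1 and the mode makes that degree carry a minor triad, the tonic is E and the mode is minor.

E minor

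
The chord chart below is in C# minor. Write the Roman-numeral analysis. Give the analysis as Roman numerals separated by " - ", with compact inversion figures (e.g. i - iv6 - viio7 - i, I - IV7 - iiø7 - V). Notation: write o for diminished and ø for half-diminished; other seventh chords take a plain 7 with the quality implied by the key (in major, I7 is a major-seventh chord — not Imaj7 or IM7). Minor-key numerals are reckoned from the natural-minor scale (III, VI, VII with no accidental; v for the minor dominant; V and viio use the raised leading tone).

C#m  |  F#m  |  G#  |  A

C#m: minor triad on C# = scale degree 1 → i.
F#m has root F#, degree 4 in C# minor, so iv.
G# has root G#, degree 5 in C# minor, so V.
A: major triad on A = scale degree 6 → VI.

i - iv - V - VI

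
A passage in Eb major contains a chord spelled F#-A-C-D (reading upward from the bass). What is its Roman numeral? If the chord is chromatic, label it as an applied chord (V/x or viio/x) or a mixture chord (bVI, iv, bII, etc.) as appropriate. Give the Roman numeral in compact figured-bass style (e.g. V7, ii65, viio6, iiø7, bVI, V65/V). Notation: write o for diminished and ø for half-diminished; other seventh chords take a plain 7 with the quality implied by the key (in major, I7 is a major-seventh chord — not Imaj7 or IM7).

The pitches D-F#-A-C form a dominant seventh chord rooted on D.
D is not a diatonic chord root with this quality in Eb major, but it lies a perfect fifth above G (iii), so the chord functions as an applied dominant of iii.
With F# in the bass the chord is in first inversion, so the figured bass is 65.

V65/iii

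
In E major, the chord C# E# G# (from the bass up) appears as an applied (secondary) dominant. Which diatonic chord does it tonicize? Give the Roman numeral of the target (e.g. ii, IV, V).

ii

The chord is a major triad on C#.
A dominant resolves down a perfect fifth: C# → F#. In E major, F# is scale degree 2, i.e. ii.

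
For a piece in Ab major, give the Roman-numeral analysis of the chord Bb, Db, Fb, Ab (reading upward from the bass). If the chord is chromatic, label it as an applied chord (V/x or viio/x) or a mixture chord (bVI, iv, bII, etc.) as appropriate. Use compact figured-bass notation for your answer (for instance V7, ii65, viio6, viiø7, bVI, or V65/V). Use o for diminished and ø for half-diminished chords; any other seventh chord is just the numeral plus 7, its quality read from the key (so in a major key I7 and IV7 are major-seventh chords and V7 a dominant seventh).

Stacked in thirds the chord is Bb-Db-Fb-Ab: a half-diminished seventh chord on Bb.
Bb is the second degree of Ab major. This is the half-diminished supertonic seventh, borrowed from the parallel minor.

iiø7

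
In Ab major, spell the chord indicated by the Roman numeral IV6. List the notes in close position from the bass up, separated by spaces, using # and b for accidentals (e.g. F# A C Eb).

F Ab Db

The numeral's case and figure indicate a major triad. In Ab major its root, scale degree 4, is Db.
That chord is spelled Db-F-Ab.
The figured bass 6 indicates first inversion, placing the third (F) in the bass: F-Ab-Db.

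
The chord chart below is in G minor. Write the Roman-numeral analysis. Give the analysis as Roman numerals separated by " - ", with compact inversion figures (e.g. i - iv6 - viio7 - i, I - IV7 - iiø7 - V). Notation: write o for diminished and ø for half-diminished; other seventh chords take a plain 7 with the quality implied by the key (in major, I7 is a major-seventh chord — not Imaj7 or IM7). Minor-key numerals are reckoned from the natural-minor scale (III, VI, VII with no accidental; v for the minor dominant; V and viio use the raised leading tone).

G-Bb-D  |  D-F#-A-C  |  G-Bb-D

i - V7 - i

G-Bb-D has root G, degree 1 in G minor, so i.
D-F#-A-C: dominant seventh chord on D = scale degree 5 → V7.
G-Bb-D has root G, degree 1 in G minor, so i.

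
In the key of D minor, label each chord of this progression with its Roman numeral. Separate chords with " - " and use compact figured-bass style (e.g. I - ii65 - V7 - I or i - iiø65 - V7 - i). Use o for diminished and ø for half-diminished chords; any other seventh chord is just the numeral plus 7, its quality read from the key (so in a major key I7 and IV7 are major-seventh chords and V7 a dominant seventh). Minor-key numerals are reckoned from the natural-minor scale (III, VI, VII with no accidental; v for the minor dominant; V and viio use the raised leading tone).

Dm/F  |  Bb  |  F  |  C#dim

Dm/F: minor triad on D = scale degree 1 → i6.
Bb has root Bb, degree 6 in D minor, so VI.
F has root F, degree 3 in D minor, so III.
C#dim: diminished triad on C# = scale degree 7 → viio.

i6 - VI - III - viio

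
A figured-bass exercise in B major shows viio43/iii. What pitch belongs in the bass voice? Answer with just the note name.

The applied chord viio43/iii is rooted on C##: C##-E#-G#-B.
The figure 43 means second inversion — the fifth is in the bass.

G#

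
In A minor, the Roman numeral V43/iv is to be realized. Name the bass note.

E

The applied chord V43/iv is rooted on A: A-C#-E-G.
The figure 43 means second inversion — the fifth is in the bass.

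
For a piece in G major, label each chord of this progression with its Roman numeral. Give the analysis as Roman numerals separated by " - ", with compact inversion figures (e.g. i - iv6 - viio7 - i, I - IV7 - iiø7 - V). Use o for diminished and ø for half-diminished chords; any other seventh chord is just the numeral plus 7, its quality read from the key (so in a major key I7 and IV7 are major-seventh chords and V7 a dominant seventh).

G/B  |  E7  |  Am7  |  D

G/B has root G, degree 1 in G major, so I6.
E7: a dominant seventh chord on E, the applied dominant of ii → V7/ii.
Am7: minor seventh chord on A = scale degree 2 → ii7.
D: major triad on D = scale degree 5 → V.

I6 - V7/ii - ii7 - V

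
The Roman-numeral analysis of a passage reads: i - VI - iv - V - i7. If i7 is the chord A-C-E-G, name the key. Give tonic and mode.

A minor

The chord Am7 is a minor seventh chord rooted on A; its label is i7.
If A is scale degree 1 and the mode makes that degree carry a minor seventh chord, the tonic is A and the mode is minor.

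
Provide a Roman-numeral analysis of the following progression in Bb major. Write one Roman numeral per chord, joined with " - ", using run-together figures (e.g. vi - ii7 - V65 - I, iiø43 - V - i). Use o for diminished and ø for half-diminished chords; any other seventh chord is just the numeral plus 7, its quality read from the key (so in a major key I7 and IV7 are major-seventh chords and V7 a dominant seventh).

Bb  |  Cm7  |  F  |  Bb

Bb has root Bb, degree 1 in Bb major, so I.
Cm7: root C is the supertonic; minor seventh chord there is ii7.
F: root F is the dominant; major triad there is V.
Bb: major triad on Bb = scale degree 1 → I.

I - ii7 - V - I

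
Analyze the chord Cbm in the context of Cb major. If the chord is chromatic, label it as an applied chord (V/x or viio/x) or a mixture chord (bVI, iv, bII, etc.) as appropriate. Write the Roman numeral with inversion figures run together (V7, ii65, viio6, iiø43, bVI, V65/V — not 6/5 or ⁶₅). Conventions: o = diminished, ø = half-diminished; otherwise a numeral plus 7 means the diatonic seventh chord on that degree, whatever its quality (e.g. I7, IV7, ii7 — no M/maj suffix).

i

Stacked in thirds the chord is Cb-Ebb-Gb: a minor triad on Cb.
Cb is the first degree of Cb major. This is the minor tonic, borrowed from the parallel minor.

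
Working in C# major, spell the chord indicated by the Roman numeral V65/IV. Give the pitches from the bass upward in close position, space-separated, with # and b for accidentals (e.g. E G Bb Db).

E# G# B C#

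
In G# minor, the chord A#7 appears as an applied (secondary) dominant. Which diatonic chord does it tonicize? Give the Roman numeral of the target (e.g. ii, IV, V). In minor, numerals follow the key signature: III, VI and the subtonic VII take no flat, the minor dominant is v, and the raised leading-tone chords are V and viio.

The chord is a dominant seventh chord on A#.
A dominant resolves down a perfect fifth: A# → D#. In G# minor, D# is scale degree 5, i.e. V.

V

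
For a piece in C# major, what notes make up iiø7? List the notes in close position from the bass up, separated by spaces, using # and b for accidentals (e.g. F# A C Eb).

Scale degree 2 in C# major is D#; here the chord built on it is altered to a half-diminished seventh chord. iiø7 is the half-diminished supertonic seventh, borrowed from the parallel minor.
So the chord is D#-F#-A-C#, a half-diminished seventh chord.

D# F# A C#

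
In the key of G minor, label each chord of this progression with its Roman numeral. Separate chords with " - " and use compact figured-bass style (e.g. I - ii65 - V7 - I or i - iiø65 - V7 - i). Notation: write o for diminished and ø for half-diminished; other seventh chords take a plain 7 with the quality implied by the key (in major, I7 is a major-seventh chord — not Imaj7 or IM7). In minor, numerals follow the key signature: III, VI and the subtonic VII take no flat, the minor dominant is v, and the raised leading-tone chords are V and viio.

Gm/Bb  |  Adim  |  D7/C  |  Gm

Gm/Bb: minor triad on G = scale degree 1 → i6.
Adim: diminished triad on A = scale degree 2 → iio.
D7/C has root D, degree 5 in G minor, so V42.
Gm has root G, degree 1 in G minor, so i.

i6 - iio - V42 - i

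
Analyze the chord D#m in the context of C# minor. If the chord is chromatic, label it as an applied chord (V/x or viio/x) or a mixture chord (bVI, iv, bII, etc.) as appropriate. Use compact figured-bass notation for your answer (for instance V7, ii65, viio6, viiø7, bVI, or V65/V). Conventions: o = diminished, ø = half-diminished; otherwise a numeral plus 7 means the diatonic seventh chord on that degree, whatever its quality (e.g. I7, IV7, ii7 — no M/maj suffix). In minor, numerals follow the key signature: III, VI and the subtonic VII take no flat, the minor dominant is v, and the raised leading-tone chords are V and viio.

The pitches D#-F#-A# form a minor triad rooted on D#.
D# is the second degree of C# minor. This is the minor supertonic, borrowed from the parallel major (the Dorian ii).

ii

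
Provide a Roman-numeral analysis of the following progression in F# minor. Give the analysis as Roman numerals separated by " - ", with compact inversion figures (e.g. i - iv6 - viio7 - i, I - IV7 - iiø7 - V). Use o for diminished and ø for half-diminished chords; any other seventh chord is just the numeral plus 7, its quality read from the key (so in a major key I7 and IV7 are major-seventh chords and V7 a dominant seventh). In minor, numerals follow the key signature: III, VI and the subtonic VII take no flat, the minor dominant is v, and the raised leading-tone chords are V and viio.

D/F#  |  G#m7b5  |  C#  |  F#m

VI6 - iiø7 - V - i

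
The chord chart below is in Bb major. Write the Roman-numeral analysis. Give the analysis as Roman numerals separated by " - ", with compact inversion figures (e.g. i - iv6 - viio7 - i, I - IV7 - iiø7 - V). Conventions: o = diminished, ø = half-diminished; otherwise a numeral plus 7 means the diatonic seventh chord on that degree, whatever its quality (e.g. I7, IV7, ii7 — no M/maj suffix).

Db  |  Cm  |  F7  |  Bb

bIII - ii - V7 - I

Db: Db with this quality isn't in the key; it's bIII, borrowed from the parallel minor.
Cm: root C is the supertonic; minor triad there is ii.
F7: root F is the dominant; dominant seventh chord there is V7.
Bb: major triad on Bb = scale degree 1 → I.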